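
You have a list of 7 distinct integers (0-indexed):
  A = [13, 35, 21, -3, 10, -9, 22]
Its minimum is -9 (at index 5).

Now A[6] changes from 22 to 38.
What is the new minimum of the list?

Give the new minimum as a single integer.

Old min = -9 (at index 5)
Change: A[6] 22 -> 38
Changed element was NOT the old min.
  New min = min(old_min, new_val) = min(-9, 38) = -9

Answer: -9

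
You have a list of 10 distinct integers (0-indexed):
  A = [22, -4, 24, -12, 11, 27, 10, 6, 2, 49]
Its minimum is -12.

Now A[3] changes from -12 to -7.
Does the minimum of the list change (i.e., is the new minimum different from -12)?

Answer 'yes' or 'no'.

Answer: yes

Derivation:
Old min = -12
Change: A[3] -12 -> -7
Changed element was the min; new min must be rechecked.
New min = -7; changed? yes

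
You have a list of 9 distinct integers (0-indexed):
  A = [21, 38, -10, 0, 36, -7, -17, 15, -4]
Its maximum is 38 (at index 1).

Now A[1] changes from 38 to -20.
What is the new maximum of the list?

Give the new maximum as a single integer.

Old max = 38 (at index 1)
Change: A[1] 38 -> -20
Changed element WAS the max -> may need rescan.
  Max of remaining elements: 36
  New max = max(-20, 36) = 36

Answer: 36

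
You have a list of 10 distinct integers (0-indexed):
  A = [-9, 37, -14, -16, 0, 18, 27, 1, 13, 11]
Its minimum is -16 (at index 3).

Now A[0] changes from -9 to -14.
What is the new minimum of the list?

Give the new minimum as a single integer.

Answer: -16

Derivation:
Old min = -16 (at index 3)
Change: A[0] -9 -> -14
Changed element was NOT the old min.
  New min = min(old_min, new_val) = min(-16, -14) = -16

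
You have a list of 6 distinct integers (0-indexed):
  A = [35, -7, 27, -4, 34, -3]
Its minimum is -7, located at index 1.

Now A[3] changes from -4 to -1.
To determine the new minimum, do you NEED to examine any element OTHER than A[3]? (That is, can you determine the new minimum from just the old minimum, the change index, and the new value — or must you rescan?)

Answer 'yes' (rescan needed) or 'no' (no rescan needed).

Old min = -7 at index 1
Change at index 3: -4 -> -1
Index 3 was NOT the min. New min = min(-7, -1). No rescan of other elements needed.
Needs rescan: no

Answer: no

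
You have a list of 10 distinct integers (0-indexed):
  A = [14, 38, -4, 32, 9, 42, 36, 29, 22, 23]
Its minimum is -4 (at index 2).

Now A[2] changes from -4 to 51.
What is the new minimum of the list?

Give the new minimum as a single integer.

Answer: 9

Derivation:
Old min = -4 (at index 2)
Change: A[2] -4 -> 51
Changed element WAS the min. Need to check: is 51 still <= all others?
  Min of remaining elements: 9
  New min = min(51, 9) = 9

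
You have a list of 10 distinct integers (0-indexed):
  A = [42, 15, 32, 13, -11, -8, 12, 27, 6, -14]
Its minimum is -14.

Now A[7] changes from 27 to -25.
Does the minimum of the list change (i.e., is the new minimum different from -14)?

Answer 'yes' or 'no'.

Old min = -14
Change: A[7] 27 -> -25
Changed element was NOT the min; min changes only if -25 < -14.
New min = -25; changed? yes

Answer: yes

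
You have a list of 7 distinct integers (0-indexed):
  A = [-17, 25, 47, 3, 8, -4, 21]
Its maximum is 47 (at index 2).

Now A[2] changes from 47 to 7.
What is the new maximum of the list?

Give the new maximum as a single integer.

Old max = 47 (at index 2)
Change: A[2] 47 -> 7
Changed element WAS the max -> may need rescan.
  Max of remaining elements: 25
  New max = max(7, 25) = 25

Answer: 25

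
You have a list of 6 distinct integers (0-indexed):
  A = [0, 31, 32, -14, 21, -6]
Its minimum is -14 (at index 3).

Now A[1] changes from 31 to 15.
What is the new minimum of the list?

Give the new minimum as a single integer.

Old min = -14 (at index 3)
Change: A[1] 31 -> 15
Changed element was NOT the old min.
  New min = min(old_min, new_val) = min(-14, 15) = -14

Answer: -14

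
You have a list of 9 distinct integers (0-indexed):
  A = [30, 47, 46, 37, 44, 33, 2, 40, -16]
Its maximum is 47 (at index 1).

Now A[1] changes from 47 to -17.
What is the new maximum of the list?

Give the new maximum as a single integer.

Old max = 47 (at index 1)
Change: A[1] 47 -> -17
Changed element WAS the max -> may need rescan.
  Max of remaining elements: 46
  New max = max(-17, 46) = 46

Answer: 46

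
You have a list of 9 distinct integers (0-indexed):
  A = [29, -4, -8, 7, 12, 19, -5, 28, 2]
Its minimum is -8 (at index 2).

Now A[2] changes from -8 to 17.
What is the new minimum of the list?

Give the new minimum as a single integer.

Answer: -5

Derivation:
Old min = -8 (at index 2)
Change: A[2] -8 -> 17
Changed element WAS the min. Need to check: is 17 still <= all others?
  Min of remaining elements: -5
  New min = min(17, -5) = -5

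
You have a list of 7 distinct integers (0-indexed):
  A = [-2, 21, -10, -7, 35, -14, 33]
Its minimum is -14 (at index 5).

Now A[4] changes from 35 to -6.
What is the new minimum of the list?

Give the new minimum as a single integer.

Answer: -14

Derivation:
Old min = -14 (at index 5)
Change: A[4] 35 -> -6
Changed element was NOT the old min.
  New min = min(old_min, new_val) = min(-14, -6) = -14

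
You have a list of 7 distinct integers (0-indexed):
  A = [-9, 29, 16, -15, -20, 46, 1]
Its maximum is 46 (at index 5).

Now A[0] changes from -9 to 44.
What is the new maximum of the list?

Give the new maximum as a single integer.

Answer: 46

Derivation:
Old max = 46 (at index 5)
Change: A[0] -9 -> 44
Changed element was NOT the old max.
  New max = max(old_max, new_val) = max(46, 44) = 46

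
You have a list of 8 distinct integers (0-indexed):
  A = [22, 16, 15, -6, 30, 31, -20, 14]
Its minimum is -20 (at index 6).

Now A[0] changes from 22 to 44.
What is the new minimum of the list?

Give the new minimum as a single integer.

Answer: -20

Derivation:
Old min = -20 (at index 6)
Change: A[0] 22 -> 44
Changed element was NOT the old min.
  New min = min(old_min, new_val) = min(-20, 44) = -20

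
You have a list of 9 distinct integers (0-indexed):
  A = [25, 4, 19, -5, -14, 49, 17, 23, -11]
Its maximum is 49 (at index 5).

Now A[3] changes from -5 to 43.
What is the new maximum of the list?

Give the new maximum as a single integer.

Answer: 49

Derivation:
Old max = 49 (at index 5)
Change: A[3] -5 -> 43
Changed element was NOT the old max.
  New max = max(old_max, new_val) = max(49, 43) = 49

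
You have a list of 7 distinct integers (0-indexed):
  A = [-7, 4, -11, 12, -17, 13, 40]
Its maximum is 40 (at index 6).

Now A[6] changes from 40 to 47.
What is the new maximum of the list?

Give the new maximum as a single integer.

Old max = 40 (at index 6)
Change: A[6] 40 -> 47
Changed element WAS the max -> may need rescan.
  Max of remaining elements: 13
  New max = max(47, 13) = 47

Answer: 47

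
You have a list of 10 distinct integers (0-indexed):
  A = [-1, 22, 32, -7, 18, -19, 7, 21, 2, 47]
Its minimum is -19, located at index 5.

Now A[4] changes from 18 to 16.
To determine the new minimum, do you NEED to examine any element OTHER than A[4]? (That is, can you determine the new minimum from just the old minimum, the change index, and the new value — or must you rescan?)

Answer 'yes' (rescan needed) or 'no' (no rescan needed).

Answer: no

Derivation:
Old min = -19 at index 5
Change at index 4: 18 -> 16
Index 4 was NOT the min. New min = min(-19, 16). No rescan of other elements needed.
Needs rescan: no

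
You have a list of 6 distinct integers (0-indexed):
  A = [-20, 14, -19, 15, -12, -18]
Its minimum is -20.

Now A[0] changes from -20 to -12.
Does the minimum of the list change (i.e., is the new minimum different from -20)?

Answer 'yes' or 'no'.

Answer: yes

Derivation:
Old min = -20
Change: A[0] -20 -> -12
Changed element was the min; new min must be rechecked.
New min = -19; changed? yes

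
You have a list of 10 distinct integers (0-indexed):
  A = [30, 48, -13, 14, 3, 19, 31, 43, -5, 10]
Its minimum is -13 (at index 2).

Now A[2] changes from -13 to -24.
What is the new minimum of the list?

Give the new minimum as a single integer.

Answer: -24

Derivation:
Old min = -13 (at index 2)
Change: A[2] -13 -> -24
Changed element WAS the min. Need to check: is -24 still <= all others?
  Min of remaining elements: -5
  New min = min(-24, -5) = -24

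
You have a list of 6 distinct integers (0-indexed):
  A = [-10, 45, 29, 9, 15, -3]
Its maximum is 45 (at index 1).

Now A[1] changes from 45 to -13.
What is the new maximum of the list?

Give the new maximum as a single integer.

Answer: 29

Derivation:
Old max = 45 (at index 1)
Change: A[1] 45 -> -13
Changed element WAS the max -> may need rescan.
  Max of remaining elements: 29
  New max = max(-13, 29) = 29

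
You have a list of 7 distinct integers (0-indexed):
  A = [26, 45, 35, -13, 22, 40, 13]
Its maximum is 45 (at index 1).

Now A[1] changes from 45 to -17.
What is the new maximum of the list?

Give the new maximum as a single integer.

Old max = 45 (at index 1)
Change: A[1] 45 -> -17
Changed element WAS the max -> may need rescan.
  Max of remaining elements: 40
  New max = max(-17, 40) = 40

Answer: 40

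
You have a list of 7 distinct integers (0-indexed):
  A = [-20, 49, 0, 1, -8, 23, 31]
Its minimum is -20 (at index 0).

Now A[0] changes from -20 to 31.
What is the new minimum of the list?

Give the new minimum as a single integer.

Answer: -8

Derivation:
Old min = -20 (at index 0)
Change: A[0] -20 -> 31
Changed element WAS the min. Need to check: is 31 still <= all others?
  Min of remaining elements: -8
  New min = min(31, -8) = -8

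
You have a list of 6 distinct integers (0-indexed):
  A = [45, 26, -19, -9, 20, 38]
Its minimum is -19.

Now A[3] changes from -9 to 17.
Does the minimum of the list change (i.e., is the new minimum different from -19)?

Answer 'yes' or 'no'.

Old min = -19
Change: A[3] -9 -> 17
Changed element was NOT the min; min changes only if 17 < -19.
New min = -19; changed? no

Answer: no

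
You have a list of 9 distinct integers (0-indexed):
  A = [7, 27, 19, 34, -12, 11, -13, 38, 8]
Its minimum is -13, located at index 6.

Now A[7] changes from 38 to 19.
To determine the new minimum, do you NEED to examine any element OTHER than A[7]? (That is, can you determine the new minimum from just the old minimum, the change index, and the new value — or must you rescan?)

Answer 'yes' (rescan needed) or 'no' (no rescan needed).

Answer: no

Derivation:
Old min = -13 at index 6
Change at index 7: 38 -> 19
Index 7 was NOT the min. New min = min(-13, 19). No rescan of other elements needed.
Needs rescan: no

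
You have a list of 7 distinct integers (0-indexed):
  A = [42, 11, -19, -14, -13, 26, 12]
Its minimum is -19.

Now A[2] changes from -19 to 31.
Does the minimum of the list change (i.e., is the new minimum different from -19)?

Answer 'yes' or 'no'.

Answer: yes

Derivation:
Old min = -19
Change: A[2] -19 -> 31
Changed element was the min; new min must be rechecked.
New min = -14; changed? yes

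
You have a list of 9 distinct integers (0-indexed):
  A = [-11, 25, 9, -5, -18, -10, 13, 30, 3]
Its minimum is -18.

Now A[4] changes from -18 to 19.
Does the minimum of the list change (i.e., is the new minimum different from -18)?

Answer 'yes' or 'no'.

Answer: yes

Derivation:
Old min = -18
Change: A[4] -18 -> 19
Changed element was the min; new min must be rechecked.
New min = -11; changed? yes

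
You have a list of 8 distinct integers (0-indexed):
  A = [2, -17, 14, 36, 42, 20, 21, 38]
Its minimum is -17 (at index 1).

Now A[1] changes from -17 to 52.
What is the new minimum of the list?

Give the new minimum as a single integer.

Old min = -17 (at index 1)
Change: A[1] -17 -> 52
Changed element WAS the min. Need to check: is 52 still <= all others?
  Min of remaining elements: 2
  New min = min(52, 2) = 2

Answer: 2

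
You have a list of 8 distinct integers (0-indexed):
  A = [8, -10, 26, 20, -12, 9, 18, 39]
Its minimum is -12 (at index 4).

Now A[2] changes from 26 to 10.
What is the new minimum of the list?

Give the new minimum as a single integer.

Answer: -12

Derivation:
Old min = -12 (at index 4)
Change: A[2] 26 -> 10
Changed element was NOT the old min.
  New min = min(old_min, new_val) = min(-12, 10) = -12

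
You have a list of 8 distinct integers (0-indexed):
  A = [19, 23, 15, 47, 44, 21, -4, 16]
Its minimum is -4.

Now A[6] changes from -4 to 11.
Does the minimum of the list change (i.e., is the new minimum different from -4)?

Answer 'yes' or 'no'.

Old min = -4
Change: A[6] -4 -> 11
Changed element was the min; new min must be rechecked.
New min = 11; changed? yes

Answer: yes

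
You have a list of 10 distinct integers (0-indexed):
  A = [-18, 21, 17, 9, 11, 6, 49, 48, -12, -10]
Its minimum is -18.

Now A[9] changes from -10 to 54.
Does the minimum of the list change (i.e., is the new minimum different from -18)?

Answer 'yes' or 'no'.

Answer: no

Derivation:
Old min = -18
Change: A[9] -10 -> 54
Changed element was NOT the min; min changes only if 54 < -18.
New min = -18; changed? no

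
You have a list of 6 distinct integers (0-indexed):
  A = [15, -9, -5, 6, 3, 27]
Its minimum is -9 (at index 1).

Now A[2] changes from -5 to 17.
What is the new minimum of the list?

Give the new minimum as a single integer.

Old min = -9 (at index 1)
Change: A[2] -5 -> 17
Changed element was NOT the old min.
  New min = min(old_min, new_val) = min(-9, 17) = -9

Answer: -9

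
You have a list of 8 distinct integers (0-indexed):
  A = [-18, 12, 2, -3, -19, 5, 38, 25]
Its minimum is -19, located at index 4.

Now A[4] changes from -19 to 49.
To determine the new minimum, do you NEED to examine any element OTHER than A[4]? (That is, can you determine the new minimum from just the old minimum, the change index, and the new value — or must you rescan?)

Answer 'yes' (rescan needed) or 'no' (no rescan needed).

Answer: yes

Derivation:
Old min = -19 at index 4
Change at index 4: -19 -> 49
Index 4 WAS the min and new value 49 > old min -19. Must rescan other elements to find the new min.
Needs rescan: yes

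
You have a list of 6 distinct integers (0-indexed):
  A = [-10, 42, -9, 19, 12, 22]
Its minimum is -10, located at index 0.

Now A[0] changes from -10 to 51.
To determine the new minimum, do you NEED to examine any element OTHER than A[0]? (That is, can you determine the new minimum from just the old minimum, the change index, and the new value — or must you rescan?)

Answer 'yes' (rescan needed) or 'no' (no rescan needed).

Old min = -10 at index 0
Change at index 0: -10 -> 51
Index 0 WAS the min and new value 51 > old min -10. Must rescan other elements to find the new min.
Needs rescan: yes

Answer: yes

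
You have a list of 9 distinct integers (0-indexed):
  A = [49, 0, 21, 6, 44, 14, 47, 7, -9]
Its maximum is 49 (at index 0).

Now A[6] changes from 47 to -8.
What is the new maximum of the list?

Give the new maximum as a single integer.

Answer: 49

Derivation:
Old max = 49 (at index 0)
Change: A[6] 47 -> -8
Changed element was NOT the old max.
  New max = max(old_max, new_val) = max(49, -8) = 49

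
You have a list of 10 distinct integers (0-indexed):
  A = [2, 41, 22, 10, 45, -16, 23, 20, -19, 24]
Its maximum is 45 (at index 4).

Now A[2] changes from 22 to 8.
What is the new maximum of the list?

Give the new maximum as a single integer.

Answer: 45

Derivation:
Old max = 45 (at index 4)
Change: A[2] 22 -> 8
Changed element was NOT the old max.
  New max = max(old_max, new_val) = max(45, 8) = 45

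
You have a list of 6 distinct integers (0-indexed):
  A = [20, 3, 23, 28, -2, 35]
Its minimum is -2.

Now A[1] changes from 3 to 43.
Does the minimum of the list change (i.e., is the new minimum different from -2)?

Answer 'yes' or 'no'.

Old min = -2
Change: A[1] 3 -> 43
Changed element was NOT the min; min changes only if 43 < -2.
New min = -2; changed? no

Answer: no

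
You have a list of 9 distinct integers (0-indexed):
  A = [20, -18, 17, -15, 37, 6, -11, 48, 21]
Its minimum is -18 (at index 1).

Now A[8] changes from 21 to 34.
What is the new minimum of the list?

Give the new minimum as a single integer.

Answer: -18

Derivation:
Old min = -18 (at index 1)
Change: A[8] 21 -> 34
Changed element was NOT the old min.
  New min = min(old_min, new_val) = min(-18, 34) = -18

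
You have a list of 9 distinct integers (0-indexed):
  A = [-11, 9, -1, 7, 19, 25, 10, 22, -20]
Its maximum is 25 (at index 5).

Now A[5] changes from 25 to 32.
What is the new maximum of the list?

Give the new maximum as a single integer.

Old max = 25 (at index 5)
Change: A[5] 25 -> 32
Changed element WAS the max -> may need rescan.
  Max of remaining elements: 22
  New max = max(32, 22) = 32

Answer: 32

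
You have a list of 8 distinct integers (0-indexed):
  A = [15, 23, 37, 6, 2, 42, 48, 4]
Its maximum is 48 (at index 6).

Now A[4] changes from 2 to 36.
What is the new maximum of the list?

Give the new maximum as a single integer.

Answer: 48

Derivation:
Old max = 48 (at index 6)
Change: A[4] 2 -> 36
Changed element was NOT the old max.
  New max = max(old_max, new_val) = max(48, 36) = 48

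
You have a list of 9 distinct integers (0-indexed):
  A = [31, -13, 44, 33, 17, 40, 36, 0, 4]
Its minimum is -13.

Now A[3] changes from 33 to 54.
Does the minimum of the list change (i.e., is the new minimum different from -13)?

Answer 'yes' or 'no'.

Answer: no

Derivation:
Old min = -13
Change: A[3] 33 -> 54
Changed element was NOT the min; min changes only if 54 < -13.
New min = -13; changed? no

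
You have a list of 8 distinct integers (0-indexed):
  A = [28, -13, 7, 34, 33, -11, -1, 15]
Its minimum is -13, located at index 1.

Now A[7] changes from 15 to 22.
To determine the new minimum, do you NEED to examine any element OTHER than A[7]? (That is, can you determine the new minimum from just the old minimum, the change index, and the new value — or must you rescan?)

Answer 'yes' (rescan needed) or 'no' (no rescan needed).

Answer: no

Derivation:
Old min = -13 at index 1
Change at index 7: 15 -> 22
Index 7 was NOT the min. New min = min(-13, 22). No rescan of other elements needed.
Needs rescan: no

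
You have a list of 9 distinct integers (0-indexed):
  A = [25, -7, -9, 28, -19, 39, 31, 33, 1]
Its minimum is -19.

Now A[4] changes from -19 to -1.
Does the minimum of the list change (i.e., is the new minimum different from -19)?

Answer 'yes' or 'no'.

Answer: yes

Derivation:
Old min = -19
Change: A[4] -19 -> -1
Changed element was the min; new min must be rechecked.
New min = -9; changed? yes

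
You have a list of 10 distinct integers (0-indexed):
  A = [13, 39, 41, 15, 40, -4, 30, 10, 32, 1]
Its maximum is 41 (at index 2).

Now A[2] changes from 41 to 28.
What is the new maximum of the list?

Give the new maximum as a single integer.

Answer: 40

Derivation:
Old max = 41 (at index 2)
Change: A[2] 41 -> 28
Changed element WAS the max -> may need rescan.
  Max of remaining elements: 40
  New max = max(28, 40) = 40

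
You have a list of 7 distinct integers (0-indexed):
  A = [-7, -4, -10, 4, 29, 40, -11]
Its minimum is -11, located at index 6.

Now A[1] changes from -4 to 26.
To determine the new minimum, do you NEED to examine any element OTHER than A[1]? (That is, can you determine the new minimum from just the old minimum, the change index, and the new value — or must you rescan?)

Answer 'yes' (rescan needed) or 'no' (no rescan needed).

Old min = -11 at index 6
Change at index 1: -4 -> 26
Index 1 was NOT the min. New min = min(-11, 26). No rescan of other elements needed.
Needs rescan: no

Answer: no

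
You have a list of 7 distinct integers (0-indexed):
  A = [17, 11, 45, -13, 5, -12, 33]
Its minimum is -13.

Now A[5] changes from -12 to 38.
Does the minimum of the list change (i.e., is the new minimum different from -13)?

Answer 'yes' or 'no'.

Old min = -13
Change: A[5] -12 -> 38
Changed element was NOT the min; min changes only if 38 < -13.
New min = -13; changed? no

Answer: no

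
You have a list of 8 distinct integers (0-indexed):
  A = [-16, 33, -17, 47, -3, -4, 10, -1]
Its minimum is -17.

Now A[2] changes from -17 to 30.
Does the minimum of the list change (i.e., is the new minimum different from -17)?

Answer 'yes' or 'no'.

Answer: yes

Derivation:
Old min = -17
Change: A[2] -17 -> 30
Changed element was the min; new min must be rechecked.
New min = -16; changed? yes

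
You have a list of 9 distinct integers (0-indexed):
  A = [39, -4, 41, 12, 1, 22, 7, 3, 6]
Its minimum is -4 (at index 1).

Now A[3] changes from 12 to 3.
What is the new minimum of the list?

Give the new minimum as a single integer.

Answer: -4

Derivation:
Old min = -4 (at index 1)
Change: A[3] 12 -> 3
Changed element was NOT the old min.
  New min = min(old_min, new_val) = min(-4, 3) = -4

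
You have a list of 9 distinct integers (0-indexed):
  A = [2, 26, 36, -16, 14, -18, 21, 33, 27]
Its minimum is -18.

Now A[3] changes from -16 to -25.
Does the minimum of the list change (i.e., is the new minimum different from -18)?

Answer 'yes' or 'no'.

Old min = -18
Change: A[3] -16 -> -25
Changed element was NOT the min; min changes only if -25 < -18.
New min = -25; changed? yes

Answer: yes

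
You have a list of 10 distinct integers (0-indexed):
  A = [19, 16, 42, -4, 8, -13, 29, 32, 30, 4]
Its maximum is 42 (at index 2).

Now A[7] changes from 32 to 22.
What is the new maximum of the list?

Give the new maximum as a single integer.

Answer: 42

Derivation:
Old max = 42 (at index 2)
Change: A[7] 32 -> 22
Changed element was NOT the old max.
  New max = max(old_max, new_val) = max(42, 22) = 42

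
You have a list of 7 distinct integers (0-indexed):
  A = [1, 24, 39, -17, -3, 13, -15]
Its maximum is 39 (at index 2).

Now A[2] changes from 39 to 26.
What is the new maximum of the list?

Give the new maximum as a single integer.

Old max = 39 (at index 2)
Change: A[2] 39 -> 26
Changed element WAS the max -> may need rescan.
  Max of remaining elements: 24
  New max = max(26, 24) = 26

Answer: 26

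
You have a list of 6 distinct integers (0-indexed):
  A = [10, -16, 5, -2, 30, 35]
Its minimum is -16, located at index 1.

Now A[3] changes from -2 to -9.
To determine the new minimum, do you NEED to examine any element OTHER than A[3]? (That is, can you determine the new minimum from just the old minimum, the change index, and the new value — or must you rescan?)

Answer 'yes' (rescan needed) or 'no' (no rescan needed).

Answer: no

Derivation:
Old min = -16 at index 1
Change at index 3: -2 -> -9
Index 3 was NOT the min. New min = min(-16, -9). No rescan of other elements needed.
Needs rescan: no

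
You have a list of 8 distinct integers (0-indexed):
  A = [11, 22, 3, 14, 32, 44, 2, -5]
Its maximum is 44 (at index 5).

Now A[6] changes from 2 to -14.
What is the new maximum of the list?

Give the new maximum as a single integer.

Old max = 44 (at index 5)
Change: A[6] 2 -> -14
Changed element was NOT the old max.
  New max = max(old_max, new_val) = max(44, -14) = 44

Answer: 44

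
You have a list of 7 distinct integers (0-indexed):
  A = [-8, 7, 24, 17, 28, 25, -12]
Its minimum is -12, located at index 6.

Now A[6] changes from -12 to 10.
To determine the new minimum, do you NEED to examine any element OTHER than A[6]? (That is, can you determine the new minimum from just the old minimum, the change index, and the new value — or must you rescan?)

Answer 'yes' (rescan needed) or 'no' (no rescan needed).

Answer: yes

Derivation:
Old min = -12 at index 6
Change at index 6: -12 -> 10
Index 6 WAS the min and new value 10 > old min -12. Must rescan other elements to find the new min.
Needs rescan: yes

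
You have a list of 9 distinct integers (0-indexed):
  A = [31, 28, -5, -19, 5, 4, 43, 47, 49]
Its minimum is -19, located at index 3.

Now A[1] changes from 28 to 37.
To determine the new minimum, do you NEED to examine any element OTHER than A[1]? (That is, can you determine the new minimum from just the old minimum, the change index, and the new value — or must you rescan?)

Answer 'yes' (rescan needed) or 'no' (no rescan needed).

Answer: no

Derivation:
Old min = -19 at index 3
Change at index 1: 28 -> 37
Index 1 was NOT the min. New min = min(-19, 37). No rescan of other elements needed.
Needs rescan: no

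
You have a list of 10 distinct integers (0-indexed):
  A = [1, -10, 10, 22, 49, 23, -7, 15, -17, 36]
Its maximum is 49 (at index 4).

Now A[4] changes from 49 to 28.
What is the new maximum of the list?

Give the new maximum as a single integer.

Old max = 49 (at index 4)
Change: A[4] 49 -> 28
Changed element WAS the max -> may need rescan.
  Max of remaining elements: 36
  New max = max(28, 36) = 36

Answer: 36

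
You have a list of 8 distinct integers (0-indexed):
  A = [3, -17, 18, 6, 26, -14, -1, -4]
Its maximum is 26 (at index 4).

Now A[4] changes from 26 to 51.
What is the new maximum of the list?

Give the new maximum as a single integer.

Answer: 51

Derivation:
Old max = 26 (at index 4)
Change: A[4] 26 -> 51
Changed element WAS the max -> may need rescan.
  Max of remaining elements: 18
  New max = max(51, 18) = 51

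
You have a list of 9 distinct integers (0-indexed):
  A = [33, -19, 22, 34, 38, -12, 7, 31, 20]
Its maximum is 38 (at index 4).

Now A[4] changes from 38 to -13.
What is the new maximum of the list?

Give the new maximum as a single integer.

Answer: 34

Derivation:
Old max = 38 (at index 4)
Change: A[4] 38 -> -13
Changed element WAS the max -> may need rescan.
  Max of remaining elements: 34
  New max = max(-13, 34) = 34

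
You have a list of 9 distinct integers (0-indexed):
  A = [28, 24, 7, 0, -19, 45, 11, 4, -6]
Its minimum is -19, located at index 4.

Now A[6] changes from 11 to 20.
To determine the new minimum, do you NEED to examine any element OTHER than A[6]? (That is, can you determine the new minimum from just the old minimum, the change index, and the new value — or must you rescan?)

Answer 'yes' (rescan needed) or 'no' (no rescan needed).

Answer: no

Derivation:
Old min = -19 at index 4
Change at index 6: 11 -> 20
Index 6 was NOT the min. New min = min(-19, 20). No rescan of other elements needed.
Needs rescan: no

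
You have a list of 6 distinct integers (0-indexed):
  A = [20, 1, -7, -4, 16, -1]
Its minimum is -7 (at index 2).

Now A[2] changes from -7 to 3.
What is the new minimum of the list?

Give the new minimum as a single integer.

Answer: -4

Derivation:
Old min = -7 (at index 2)
Change: A[2] -7 -> 3
Changed element WAS the min. Need to check: is 3 still <= all others?
  Min of remaining elements: -4
  New min = min(3, -4) = -4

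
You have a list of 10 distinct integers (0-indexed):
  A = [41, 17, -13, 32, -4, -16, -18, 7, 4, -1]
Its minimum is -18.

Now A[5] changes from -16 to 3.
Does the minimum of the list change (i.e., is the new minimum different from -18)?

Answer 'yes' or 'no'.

Answer: no

Derivation:
Old min = -18
Change: A[5] -16 -> 3
Changed element was NOT the min; min changes only if 3 < -18.
New min = -18; changed? no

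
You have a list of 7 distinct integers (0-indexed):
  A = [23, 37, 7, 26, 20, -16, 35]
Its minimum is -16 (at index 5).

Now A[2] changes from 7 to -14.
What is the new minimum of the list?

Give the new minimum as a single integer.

Old min = -16 (at index 5)
Change: A[2] 7 -> -14
Changed element was NOT the old min.
  New min = min(old_min, new_val) = min(-16, -14) = -16

Answer: -16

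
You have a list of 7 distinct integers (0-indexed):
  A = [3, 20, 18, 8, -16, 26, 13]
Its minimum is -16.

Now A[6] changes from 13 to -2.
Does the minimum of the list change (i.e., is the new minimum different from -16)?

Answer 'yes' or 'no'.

Answer: no

Derivation:
Old min = -16
Change: A[6] 13 -> -2
Changed element was NOT the min; min changes only if -2 < -16.
New min = -16; changed? no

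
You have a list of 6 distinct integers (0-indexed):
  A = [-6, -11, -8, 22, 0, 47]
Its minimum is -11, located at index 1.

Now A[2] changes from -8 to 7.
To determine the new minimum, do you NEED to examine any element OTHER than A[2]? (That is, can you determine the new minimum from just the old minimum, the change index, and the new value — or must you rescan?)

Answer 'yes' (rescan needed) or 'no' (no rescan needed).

Old min = -11 at index 1
Change at index 2: -8 -> 7
Index 2 was NOT the min. New min = min(-11, 7). No rescan of other elements needed.
Needs rescan: no

Answer: no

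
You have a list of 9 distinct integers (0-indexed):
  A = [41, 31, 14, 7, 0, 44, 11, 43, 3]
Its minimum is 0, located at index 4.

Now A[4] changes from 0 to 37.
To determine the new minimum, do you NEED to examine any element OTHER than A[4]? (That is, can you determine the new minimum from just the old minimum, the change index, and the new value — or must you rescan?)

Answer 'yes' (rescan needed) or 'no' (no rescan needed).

Old min = 0 at index 4
Change at index 4: 0 -> 37
Index 4 WAS the min and new value 37 > old min 0. Must rescan other elements to find the new min.
Needs rescan: yes

Answer: yes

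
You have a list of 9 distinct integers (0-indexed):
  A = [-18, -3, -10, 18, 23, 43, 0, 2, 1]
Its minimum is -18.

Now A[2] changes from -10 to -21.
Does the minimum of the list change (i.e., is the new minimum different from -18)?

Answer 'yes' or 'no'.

Old min = -18
Change: A[2] -10 -> -21
Changed element was NOT the min; min changes only if -21 < -18.
New min = -21; changed? yes

Answer: yes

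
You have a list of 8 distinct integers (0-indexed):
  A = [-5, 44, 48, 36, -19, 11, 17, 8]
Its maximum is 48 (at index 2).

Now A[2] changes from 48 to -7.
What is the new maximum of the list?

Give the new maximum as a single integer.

Old max = 48 (at index 2)
Change: A[2] 48 -> -7
Changed element WAS the max -> may need rescan.
  Max of remaining elements: 44
  New max = max(-7, 44) = 44

Answer: 44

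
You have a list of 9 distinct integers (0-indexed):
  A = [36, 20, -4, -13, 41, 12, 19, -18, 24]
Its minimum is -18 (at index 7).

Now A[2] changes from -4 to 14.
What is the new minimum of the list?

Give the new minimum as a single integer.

Answer: -18

Derivation:
Old min = -18 (at index 7)
Change: A[2] -4 -> 14
Changed element was NOT the old min.
  New min = min(old_min, new_val) = min(-18, 14) = -18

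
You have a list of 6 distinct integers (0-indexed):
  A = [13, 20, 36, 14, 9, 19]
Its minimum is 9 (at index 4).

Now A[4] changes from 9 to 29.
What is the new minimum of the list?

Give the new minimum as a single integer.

Old min = 9 (at index 4)
Change: A[4] 9 -> 29
Changed element WAS the min. Need to check: is 29 still <= all others?
  Min of remaining elements: 13
  New min = min(29, 13) = 13

Answer: 13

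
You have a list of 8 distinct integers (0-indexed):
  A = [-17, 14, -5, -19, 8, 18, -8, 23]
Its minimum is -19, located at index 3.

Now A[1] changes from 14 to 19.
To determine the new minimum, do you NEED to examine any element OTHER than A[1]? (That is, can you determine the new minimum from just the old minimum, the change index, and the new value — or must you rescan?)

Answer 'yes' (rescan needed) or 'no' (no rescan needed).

Answer: no

Derivation:
Old min = -19 at index 3
Change at index 1: 14 -> 19
Index 1 was NOT the min. New min = min(-19, 19). No rescan of other elements needed.
Needs rescan: no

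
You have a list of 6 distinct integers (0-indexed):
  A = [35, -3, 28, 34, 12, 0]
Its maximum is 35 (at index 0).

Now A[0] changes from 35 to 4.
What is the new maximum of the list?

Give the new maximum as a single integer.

Old max = 35 (at index 0)
Change: A[0] 35 -> 4
Changed element WAS the max -> may need rescan.
  Max of remaining elements: 34
  New max = max(4, 34) = 34

Answer: 34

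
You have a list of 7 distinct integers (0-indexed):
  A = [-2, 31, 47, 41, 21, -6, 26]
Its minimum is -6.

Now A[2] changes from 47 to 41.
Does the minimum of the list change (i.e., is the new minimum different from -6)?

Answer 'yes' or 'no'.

Answer: no

Derivation:
Old min = -6
Change: A[2] 47 -> 41
Changed element was NOT the min; min changes only if 41 < -6.
New min = -6; changed? no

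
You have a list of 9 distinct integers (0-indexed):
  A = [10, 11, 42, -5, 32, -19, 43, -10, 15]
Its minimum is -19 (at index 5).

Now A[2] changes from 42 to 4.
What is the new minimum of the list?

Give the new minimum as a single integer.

Answer: -19

Derivation:
Old min = -19 (at index 5)
Change: A[2] 42 -> 4
Changed element was NOT the old min.
  New min = min(old_min, new_val) = min(-19, 4) = -19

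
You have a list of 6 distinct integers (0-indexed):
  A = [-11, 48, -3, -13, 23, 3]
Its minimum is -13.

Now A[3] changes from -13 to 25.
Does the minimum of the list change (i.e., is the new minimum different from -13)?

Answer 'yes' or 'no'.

Old min = -13
Change: A[3] -13 -> 25
Changed element was the min; new min must be rechecked.
New min = -11; changed? yes

Answer: yes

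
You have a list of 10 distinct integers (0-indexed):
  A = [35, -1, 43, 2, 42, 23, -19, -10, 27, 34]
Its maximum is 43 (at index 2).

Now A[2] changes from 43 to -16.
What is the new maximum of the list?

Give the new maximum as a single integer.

Answer: 42

Derivation:
Old max = 43 (at index 2)
Change: A[2] 43 -> -16
Changed element WAS the max -> may need rescan.
  Max of remaining elements: 42
  New max = max(-16, 42) = 42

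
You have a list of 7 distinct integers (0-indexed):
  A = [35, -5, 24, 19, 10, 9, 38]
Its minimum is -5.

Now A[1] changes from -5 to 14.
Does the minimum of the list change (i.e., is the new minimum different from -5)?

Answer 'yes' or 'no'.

Answer: yes

Derivation:
Old min = -5
Change: A[1] -5 -> 14
Changed element was the min; new min must be rechecked.
New min = 9; changed? yes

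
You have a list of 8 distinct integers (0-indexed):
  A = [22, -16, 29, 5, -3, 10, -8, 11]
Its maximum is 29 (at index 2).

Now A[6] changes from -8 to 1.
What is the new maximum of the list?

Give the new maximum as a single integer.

Old max = 29 (at index 2)
Change: A[6] -8 -> 1
Changed element was NOT the old max.
  New max = max(old_max, new_val) = max(29, 1) = 29

Answer: 29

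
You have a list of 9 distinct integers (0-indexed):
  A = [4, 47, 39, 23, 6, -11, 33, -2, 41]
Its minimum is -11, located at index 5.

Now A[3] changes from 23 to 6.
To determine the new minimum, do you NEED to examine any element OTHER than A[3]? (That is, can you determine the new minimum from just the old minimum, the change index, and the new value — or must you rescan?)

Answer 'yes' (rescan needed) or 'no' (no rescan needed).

Answer: no

Derivation:
Old min = -11 at index 5
Change at index 3: 23 -> 6
Index 3 was NOT the min. New min = min(-11, 6). No rescan of other elements needed.
Needs rescan: no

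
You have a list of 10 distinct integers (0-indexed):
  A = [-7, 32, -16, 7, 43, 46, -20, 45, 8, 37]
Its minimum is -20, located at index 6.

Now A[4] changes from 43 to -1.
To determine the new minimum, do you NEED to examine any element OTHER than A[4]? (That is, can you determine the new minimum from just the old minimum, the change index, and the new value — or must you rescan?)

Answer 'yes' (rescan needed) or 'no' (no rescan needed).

Answer: no

Derivation:
Old min = -20 at index 6
Change at index 4: 43 -> -1
Index 4 was NOT the min. New min = min(-20, -1). No rescan of other elements needed.
Needs rescan: no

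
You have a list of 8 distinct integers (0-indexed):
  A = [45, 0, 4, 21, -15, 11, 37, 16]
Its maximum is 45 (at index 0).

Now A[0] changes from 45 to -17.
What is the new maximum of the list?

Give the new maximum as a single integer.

Old max = 45 (at index 0)
Change: A[0] 45 -> -17
Changed element WAS the max -> may need rescan.
  Max of remaining elements: 37
  New max = max(-17, 37) = 37

Answer: 37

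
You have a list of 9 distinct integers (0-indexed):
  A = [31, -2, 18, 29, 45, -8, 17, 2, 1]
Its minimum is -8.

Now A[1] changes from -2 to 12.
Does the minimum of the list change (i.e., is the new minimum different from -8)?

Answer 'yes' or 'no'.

Old min = -8
Change: A[1] -2 -> 12
Changed element was NOT the min; min changes only if 12 < -8.
New min = -8; changed? no

Answer: no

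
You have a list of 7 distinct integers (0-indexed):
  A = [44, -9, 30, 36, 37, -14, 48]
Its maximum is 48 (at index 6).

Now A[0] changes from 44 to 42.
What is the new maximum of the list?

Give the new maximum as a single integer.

Old max = 48 (at index 6)
Change: A[0] 44 -> 42
Changed element was NOT the old max.
  New max = max(old_max, new_val) = max(48, 42) = 48

Answer: 48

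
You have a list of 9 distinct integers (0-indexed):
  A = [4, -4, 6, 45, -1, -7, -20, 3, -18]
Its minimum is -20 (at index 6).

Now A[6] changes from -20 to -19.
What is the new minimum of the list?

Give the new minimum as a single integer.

Answer: -19

Derivation:
Old min = -20 (at index 6)
Change: A[6] -20 -> -19
Changed element WAS the min. Need to check: is -19 still <= all others?
  Min of remaining elements: -18
  New min = min(-19, -18) = -19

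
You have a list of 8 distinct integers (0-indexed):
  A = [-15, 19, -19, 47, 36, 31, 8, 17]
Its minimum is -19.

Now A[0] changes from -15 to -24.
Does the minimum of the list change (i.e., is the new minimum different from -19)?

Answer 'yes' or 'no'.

Answer: yes

Derivation:
Old min = -19
Change: A[0] -15 -> -24
Changed element was NOT the min; min changes only if -24 < -19.
New min = -24; changed? yes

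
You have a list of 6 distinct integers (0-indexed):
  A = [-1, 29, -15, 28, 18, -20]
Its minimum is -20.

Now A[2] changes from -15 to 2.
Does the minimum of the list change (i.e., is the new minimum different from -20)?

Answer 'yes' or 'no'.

Answer: no

Derivation:
Old min = -20
Change: A[2] -15 -> 2
Changed element was NOT the min; min changes only if 2 < -20.
New min = -20; changed? no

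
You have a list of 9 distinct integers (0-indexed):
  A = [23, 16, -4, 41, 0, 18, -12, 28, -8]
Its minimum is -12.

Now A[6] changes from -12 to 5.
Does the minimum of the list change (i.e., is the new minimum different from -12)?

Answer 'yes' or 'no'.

Old min = -12
Change: A[6] -12 -> 5
Changed element was the min; new min must be rechecked.
New min = -8; changed? yes

Answer: yes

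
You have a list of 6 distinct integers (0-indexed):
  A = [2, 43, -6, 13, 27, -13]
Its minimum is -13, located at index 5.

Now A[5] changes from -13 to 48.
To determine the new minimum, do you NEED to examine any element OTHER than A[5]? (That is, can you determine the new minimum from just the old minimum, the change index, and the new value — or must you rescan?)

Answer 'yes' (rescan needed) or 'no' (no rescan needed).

Old min = -13 at index 5
Change at index 5: -13 -> 48
Index 5 WAS the min and new value 48 > old min -13. Must rescan other elements to find the new min.
Needs rescan: yes

Answer: yes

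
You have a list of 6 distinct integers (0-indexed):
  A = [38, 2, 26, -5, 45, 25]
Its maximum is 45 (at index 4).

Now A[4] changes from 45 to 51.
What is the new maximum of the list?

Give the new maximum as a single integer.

Old max = 45 (at index 4)
Change: A[4] 45 -> 51
Changed element WAS the max -> may need rescan.
  Max of remaining elements: 38
  New max = max(51, 38) = 51

Answer: 51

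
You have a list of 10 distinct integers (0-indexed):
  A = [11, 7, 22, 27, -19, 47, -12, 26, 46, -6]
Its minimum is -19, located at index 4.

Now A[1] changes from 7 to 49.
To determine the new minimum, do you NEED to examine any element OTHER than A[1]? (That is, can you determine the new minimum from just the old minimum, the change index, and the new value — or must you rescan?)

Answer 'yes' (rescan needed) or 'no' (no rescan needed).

Answer: no

Derivation:
Old min = -19 at index 4
Change at index 1: 7 -> 49
Index 1 was NOT the min. New min = min(-19, 49). No rescan of other elements needed.
Needs rescan: no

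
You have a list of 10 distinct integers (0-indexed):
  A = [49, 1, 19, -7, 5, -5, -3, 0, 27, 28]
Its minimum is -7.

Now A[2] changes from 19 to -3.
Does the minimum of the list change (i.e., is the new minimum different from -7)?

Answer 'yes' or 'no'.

Answer: no

Derivation:
Old min = -7
Change: A[2] 19 -> -3
Changed element was NOT the min; min changes only if -3 < -7.
New min = -7; changed? no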